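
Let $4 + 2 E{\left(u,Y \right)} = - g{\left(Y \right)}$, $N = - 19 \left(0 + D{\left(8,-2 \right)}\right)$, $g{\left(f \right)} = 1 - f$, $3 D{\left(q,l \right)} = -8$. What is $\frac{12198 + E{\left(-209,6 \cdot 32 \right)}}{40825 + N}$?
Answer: $\frac{73749}{245254} \approx 0.3007$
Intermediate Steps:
$D{\left(q,l \right)} = - \frac{8}{3}$ ($D{\left(q,l \right)} = \frac{1}{3} \left(-8\right) = - \frac{8}{3}$)
$N = \frac{152}{3}$ ($N = - 19 \left(0 - \frac{8}{3}\right) = \left(-19\right) \left(- \frac{8}{3}\right) = \frac{152}{3} \approx 50.667$)
$E{\left(u,Y \right)} = - \frac{5}{2} + \frac{Y}{2}$ ($E{\left(u,Y \right)} = -2 + \frac{\left(-1\right) \left(1 - Y\right)}{2} = -2 + \frac{-1 + Y}{2} = -2 + \left(- \frac{1}{2} + \frac{Y}{2}\right) = - \frac{5}{2} + \frac{Y}{2}$)
$\frac{12198 + E{\left(-209,6 \cdot 32 \right)}}{40825 + N} = \frac{12198 - \left(\frac{5}{2} - \frac{6 \cdot 32}{2}\right)}{40825 + \frac{152}{3}} = \frac{12198 + \left(- \frac{5}{2} + \frac{1}{2} \cdot 192\right)}{\frac{122627}{3}} = \left(12198 + \left(- \frac{5}{2} + 96\right)\right) \frac{3}{122627} = \left(12198 + \frac{187}{2}\right) \frac{3}{122627} = \frac{24583}{2} \cdot \frac{3}{122627} = \frac{73749}{245254}$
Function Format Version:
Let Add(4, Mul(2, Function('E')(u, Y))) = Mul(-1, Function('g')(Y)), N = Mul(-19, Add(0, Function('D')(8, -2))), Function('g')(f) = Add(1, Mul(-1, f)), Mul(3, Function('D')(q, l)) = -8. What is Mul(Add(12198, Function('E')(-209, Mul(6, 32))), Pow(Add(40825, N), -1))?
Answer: Rational(73749, 245254) ≈ 0.30070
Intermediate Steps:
Function('D')(q, l) = Rational(-8, 3) (Function('D')(q, l) = Mul(Rational(1, 3), -8) = Rational(-8, 3))
N = Rational(152, 3) (N = Mul(-19, Add(0, Rational(-8, 3))) = Mul(-19, Rational(-8, 3)) = Rational(152, 3) ≈ 50.667)
Function('E')(u, Y) = Add(Rational(-5, 2), Mul(Rational(1, 2), Y)) (Function('E')(u, Y) = Add(-2, Mul(Rational(1, 2), Mul(-1, Add(1, Mul(-1, Y))))) = Add(-2, Mul(Rational(1, 2), Add(-1, Y))) = Add(-2, Add(Rational(-1, 2), Mul(Rational(1, 2), Y))) = Add(Rational(-5, 2), Mul(Rational(1, 2), Y)))
Mul(Add(12198, Function('E')(-209, Mul(6, 32))), Pow(Add(40825, N), -1)) = Mul(Add(12198, Add(Rational(-5, 2), Mul(Rational(1, 2), Mul(6, 32)))), Pow(Add(40825, Rational(152, 3)), -1)) = Mul(Add(12198, Add(Rational(-5, 2), Mul(Rational(1, 2), 192))), Pow(Rational(122627, 3), -1)) = Mul(Add(12198, Add(Rational(-5, 2), 96)), Rational(3, 122627)) = Mul(Add(12198, Rational(187, 2)), Rational(3, 122627)) = Mul(Rational(24583, 2), Rational(3, 122627)) = Rational(73749, 245254)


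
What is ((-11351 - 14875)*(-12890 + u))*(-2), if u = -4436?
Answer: -908783352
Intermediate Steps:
((-11351 - 14875)*(-12890 + u))*(-2) = ((-11351 - 14875)*(-12890 - 4436))*(-2) = -26226*(-17326)*(-2) = 454391676*(-2) = -908783352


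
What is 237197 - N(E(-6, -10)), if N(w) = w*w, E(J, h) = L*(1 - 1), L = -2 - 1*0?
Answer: 237197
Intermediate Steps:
L = -2 (L = -2 + 0 = -2)
E(J, h) = 0 (E(J, h) = -2*(1 - 1) = -2*0 = 0)
N(w) = w²
237197 - N(E(-6, -10)) = 237197 - 1*0² = 237197 - 1*0 = 237197 + 0 = 237197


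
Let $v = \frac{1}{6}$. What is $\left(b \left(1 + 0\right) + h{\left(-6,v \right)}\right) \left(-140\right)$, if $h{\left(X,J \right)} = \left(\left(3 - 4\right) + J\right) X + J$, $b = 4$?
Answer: $- \frac{3850}{3} \approx -1283.3$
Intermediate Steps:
$v = \frac{1}{6} \approx 0.16667$
$h{\left(X,J \right)} = J + X \left(-1 + J\right)$ ($h{\left(X,J \right)} = \left(-1 + J\right) X + J = X \left(-1 + J\right) + J = J + X \left(-1 + J\right)$)
$\left(b \left(1 + 0\right) + h{\left(-6,v \right)}\right) \left(-140\right) = \left(4 \left(1 + 0\right) + \left(\frac{1}{6} - -6 + \frac{1}{6} \left(-6\right)\right)\right) \left(-140\right) = \left(4 \cdot 1 + \left(\frac{1}{6} + 6 - 1\right)\right) \left(-140\right) = \left(4 + \frac{31}{6}\right) \left(-140\right) = \frac{55}{6} \left(-140\right) = - \frac{3850}{3}$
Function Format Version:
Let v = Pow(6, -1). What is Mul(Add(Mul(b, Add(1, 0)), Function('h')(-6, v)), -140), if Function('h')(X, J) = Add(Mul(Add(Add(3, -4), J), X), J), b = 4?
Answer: Rational(-3850, 3) ≈ -1283.3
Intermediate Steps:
v = Rational(1, 6) ≈ 0.16667
Function('h')(X, J) = Add(J, Mul(X, Add(-1, J))) (Function('h')(X, J) = Add(Mul(Add(-1, J), X), J) = Add(Mul(X, Add(-1, J)), J) = Add(J, Mul(X, Add(-1, J))))
Mul(Add(Mul(b, Add(1, 0)), Function('h')(-6, v)), -140) = Mul(Add(Mul(4, Add(1, 0)), Add(Rational(1, 6), Mul(-1, -6), Mul(Rational(1, 6), -6))), -140) = Mul(Add(Mul(4, 1), Add(Rational(1, 6), 6, -1)), -140) = Mul(Add(4, Rational(31, 6)), -140) = Mul(Rational(55, 6), -140) = Rational(-3850, 3)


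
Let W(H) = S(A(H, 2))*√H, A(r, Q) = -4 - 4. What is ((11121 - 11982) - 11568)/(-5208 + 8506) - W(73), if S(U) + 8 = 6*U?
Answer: -12429/3298 + 56*√73 ≈ 474.70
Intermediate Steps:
A(r, Q) = -8
S(U) = -8 + 6*U
W(H) = -56*√H (W(H) = (-8 + 6*(-8))*√H = (-8 - 48)*√H = -56*√H)
((11121 - 11982) - 11568)/(-5208 + 8506) - W(73) = ((11121 - 11982) - 11568)/(-5208 + 8506) - (-56)*√73 = (-861 - 11568)/3298 + 56*√73 = -12429*1/3298 + 56*√73 = -12429/3298 + 56*√73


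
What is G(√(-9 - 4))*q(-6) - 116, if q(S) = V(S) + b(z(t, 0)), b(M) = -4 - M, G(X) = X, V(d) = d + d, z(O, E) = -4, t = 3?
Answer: -116 - 12*I*√13 ≈ -116.0 - 43.267*I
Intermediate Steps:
V(d) = 2*d
q(S) = 2*S (q(S) = 2*S + (-4 - 1*(-4)) = 2*S + (-4 + 4) = 2*S + 0 = 2*S)
G(√(-9 - 4))*q(-6) - 116 = √(-9 - 4)*(2*(-6)) - 116 = √(-13)*(-12) - 116 = (I*√13)*(-12) - 116 = -12*I*√13 - 116 = -116 - 12*I*√13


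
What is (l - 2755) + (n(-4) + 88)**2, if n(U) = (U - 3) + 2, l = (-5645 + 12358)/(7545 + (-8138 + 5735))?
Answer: 21263741/5142 ≈ 4135.3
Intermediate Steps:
l = 6713/5142 (l = 6713/(7545 - 2403) = 6713/5142 ≈ 1.3055)
n(U) = -1 + U (n(U) = (-3 + U) + 2 = -1 + U)
(l - 2755) + (n(-4) + 88)**2 = (6713/5142 - 2755) + ((-1 - 4) + 88)**2 = -14159497/5142 + (-5 + 88)**2 = -14159497/5142 + 83**2 = -14159497/5142 + 6889 = 21263741/5142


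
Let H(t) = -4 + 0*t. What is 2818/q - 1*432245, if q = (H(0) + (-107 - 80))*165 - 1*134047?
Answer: -35781674754/82781 ≈ -4.3225e+5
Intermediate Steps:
H(t) = -4 (H(t) = -4 + 0 = -4)
q = -165562 (q = (-4 + (-107 - 80))*165 - 1*134047 = (-4 - 187)*165 - 134047 = -191*165 - 134047 = -31515 - 134047 = -165562)
2818/q - 1*432245 = 2818/(-165562) - 1*432245 = 2818*(-1/165562) - 432245 = -1409/82781 - 432245 = -35781674754/82781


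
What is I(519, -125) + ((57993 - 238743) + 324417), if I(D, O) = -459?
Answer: 143208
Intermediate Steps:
I(519, -125) + ((57993 - 238743) + 324417) = -459 + ((57993 - 238743) + 324417) = -459 + (-180750 + 324417) = -459 + 143667 = 143208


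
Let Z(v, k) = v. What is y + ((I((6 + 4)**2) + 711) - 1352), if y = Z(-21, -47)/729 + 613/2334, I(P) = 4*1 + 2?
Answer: -120005083/189054 ≈ -634.77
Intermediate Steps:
I(P) = 6 (I(P) = 4 + 2 = 6)
y = 44207/189054 (y = -21/729 + 613/2334 = -21*1/729 + 613*(1/2334) = -7/243 + 613/2334 = 44207/189054 ≈ 0.23383)
y + ((I((6 + 4)**2) + 711) - 1352) = 44207/189054 + ((6 + 711) - 1352) = 44207/189054 + (717 - 1352) = 44207/189054 - 635 = -120005083/189054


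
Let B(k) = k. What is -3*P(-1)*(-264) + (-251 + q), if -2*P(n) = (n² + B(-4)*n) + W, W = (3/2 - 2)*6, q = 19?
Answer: -1024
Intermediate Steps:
W = -3 (W = (3*(½) - 2)*6 = (3/2 - 2)*6 = -½*6 = -3)
P(n) = 3/2 + 2*n - n²/2 (P(n) = -((n² - 4*n) - 3)/2 = -(-3 + n² - 4*n)/2 = 3/2 + 2*n - n²/2)
-3*P(-1)*(-264) + (-251 + q) = -3*(3/2 + 2*(-1) - ½*(-1)²)*(-264) + (-251 + 19) = -3*(3/2 - 2 - ½*1)*(-264) - 232 = -3*(3/2 - 2 - ½)*(-264) - 232 = -3*(-1)*(-264) - 232 = 3*(-264) - 232 = -792 - 232 = -1024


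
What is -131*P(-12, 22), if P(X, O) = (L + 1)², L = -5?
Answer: -2096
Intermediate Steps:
P(X, O) = 16 (P(X, O) = (-5 + 1)² = (-4)² = 16)
-131*P(-12, 22) = -131*16 = -2096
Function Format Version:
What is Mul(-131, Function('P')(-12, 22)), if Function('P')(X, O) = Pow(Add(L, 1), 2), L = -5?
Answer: -2096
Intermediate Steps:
Function('P')(X, O) = 16 (Function('P')(X, O) = Pow(Add(-5, 1), 2) = Pow(-4, 2) = 16)
Mul(-131, Function('P')(-12, 22)) = Mul(-131, 16) = -2096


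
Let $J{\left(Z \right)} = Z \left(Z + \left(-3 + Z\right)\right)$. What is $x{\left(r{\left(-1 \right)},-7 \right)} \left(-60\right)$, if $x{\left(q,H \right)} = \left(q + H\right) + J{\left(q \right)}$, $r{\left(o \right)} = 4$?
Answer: $-1020$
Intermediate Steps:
$J{\left(Z \right)} = Z \left(-3 + 2 Z\right)$
$x{\left(q,H \right)} = H + q + q \left(-3 + 2 q\right)$ ($x{\left(q,H \right)} = \left(q + H\right) + q \left(-3 + 2 q\right) = \left(H + q\right) + q \left(-3 + 2 q\right) = H + q + q \left(-3 + 2 q\right)$)
$x{\left(r{\left(-1 \right)},-7 \right)} \left(-60\right) = \left(-7 + 4 + 4 \left(-3 + 2 \cdot 4\right)\right) \left(-60\right) = \left(-7 + 4 + 4 \left(-3 + 8\right)\right) \left(-60\right) = \left(-7 + 4 + 4 \cdot 5\right) \left(-60\right) = \left(-7 + 4 + 20\right) \left(-60\right) = 17 \left(-60\right) = -1020$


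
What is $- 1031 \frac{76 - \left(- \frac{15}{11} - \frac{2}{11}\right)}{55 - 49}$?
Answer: $- \frac{879443}{66} \approx -13325.0$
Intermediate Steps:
$- 1031 \frac{76 - \left(- \frac{15}{11} - \frac{2}{11}\right)}{55 - 49} = - 1031 \frac{76 - - \frac{17}{11}}{6} = - 1031 \left(76 + \left(\frac{2}{11} + \frac{15}{11}\right)\right) \frac{1}{6} = - 1031 \left(76 + \frac{17}{11}\right) \frac{1}{6} = - 1031 \cdot \frac{853}{11} \cdot \frac{1}{6} = \left(-1031\right) \frac{853}{66} = - \frac{879443}{66}$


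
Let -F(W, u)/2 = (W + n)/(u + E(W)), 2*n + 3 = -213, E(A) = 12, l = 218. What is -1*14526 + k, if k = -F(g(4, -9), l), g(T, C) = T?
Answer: -1670594/115 ≈ -14527.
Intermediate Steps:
n = -108 (n = -3/2 + (1/2)*(-213) = -3/2 - 213/2 = -108)
F(W, u) = -2*(-108 + W)/(12 + u) (F(W, u) = -2*(W - 108)/(u + 12) = -2*(-108 + W)/(12 + u))
k = -104/115 (k = -2*(108 - 1*4)/(12 + 218) = -2*(108 - 4)/230 = -2*104/230 = -1*104/115 = -104/115 ≈ -0.90435)
-1*14526 + k = -1*14526 - 104/115 = -14526 - 104/115 = -1670594/115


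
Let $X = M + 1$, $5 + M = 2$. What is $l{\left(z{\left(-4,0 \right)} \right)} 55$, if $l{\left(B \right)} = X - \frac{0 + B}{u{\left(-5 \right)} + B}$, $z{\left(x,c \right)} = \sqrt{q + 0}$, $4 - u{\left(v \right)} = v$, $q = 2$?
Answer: $- \frac{8580}{79} - \frac{495 \sqrt{2}}{79} \approx -117.47$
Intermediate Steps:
$u{\left(v \right)} = 4 - v$
$M = -3$ ($M = -5 + 2 = -3$)
$z{\left(x,c \right)} = \sqrt{2}$ ($z{\left(x,c \right)} = \sqrt{2 + 0} = \sqrt{2}$)
$X = -2$ ($X = -3 + 1 = -2$)
$l{\left(B \right)} = -2 - \frac{B}{9 + B}$ ($l{\left(B \right)} = -2 - \frac{0 + B}{\left(4 - -5\right) + B} = -2 - \frac{B}{\left(4 + 5\right) + B} = -2 - \frac{B}{9 + B}$)
$l{\left(z{\left(-4,0 \right)} \right)} 55 = \frac{3 \left(-6 - \sqrt{2}\right)}{9 + \sqrt{2}} \cdot 55 = \frac{165 \left(-6 - \sqrt{2}\right)}{9 + \sqrt{2}}$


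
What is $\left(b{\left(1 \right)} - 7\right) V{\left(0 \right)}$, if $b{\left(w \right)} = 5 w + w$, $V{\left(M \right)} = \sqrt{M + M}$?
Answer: $0$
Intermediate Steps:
$V{\left(M \right)} = \sqrt{2} \sqrt{M}$ ($V{\left(M \right)} = \sqrt{2 M} = \sqrt{2} \sqrt{M}$)
$b{\left(w \right)} = 6 w$
$\left(b{\left(1 \right)} - 7\right) V{\left(0 \right)} = \left(6 \cdot 1 - 7\right) \sqrt{2} \sqrt{0} = \left(6 - 7\right) \sqrt{2} \cdot 0 = \left(-1\right) 0 = 0$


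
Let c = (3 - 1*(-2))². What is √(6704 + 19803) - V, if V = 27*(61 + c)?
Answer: -2322 + √26507 ≈ -2159.2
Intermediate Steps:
c = 25 (c = (3 + 2)² = 5² = 25)
V = 2322 (V = 27*(61 + 25) = 27*86 = 2322)
√(6704 + 19803) - V = √(6704 + 19803) - 1*2322 = √26507 - 2322 = -2322 + √26507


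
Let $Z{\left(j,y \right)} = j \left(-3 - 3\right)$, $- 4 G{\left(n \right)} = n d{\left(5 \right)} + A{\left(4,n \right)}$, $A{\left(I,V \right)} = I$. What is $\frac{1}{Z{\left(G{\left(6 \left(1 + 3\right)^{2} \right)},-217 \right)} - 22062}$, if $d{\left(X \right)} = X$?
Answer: $- \frac{1}{21336} \approx -4.6869 \cdot 10^{-5}$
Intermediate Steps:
$G{\left(n \right)} = -1 - \frac{5 n}{4}$ ($G{\left(n \right)} = - \frac{n 5 + 4}{4} = - \frac{5 n + 4}{4} = - \frac{4 + 5 n}{4} = -1 - \frac{5 n}{4}$)
$Z{\left(j,y \right)} = - 6 j$ ($Z{\left(j,y \right)} = j \left(-6\right) = - 6 j$)
$\frac{1}{Z{\left(G{\left(6 \left(1 + 3\right)^{2} \right)},-217 \right)} - 22062} = \frac{1}{- 6 \left(-1 - \frac{5 \cdot 6 \left(1 + 3\right)^{2}}{4}\right) - 22062} = \frac{1}{- 6 \left(-1 - \frac{5 \cdot 6 \cdot 4^{2}}{4}\right) - 22062} = \frac{1}{- 6 \left(-1 - \frac{5 \cdot 6 \cdot 16}{4}\right) - 22062} = \frac{1}{- 6 \left(-1 - 120\right) - 22062} = \frac{1}{\left(-6\right) \left(-121\right) - 22062} = \frac{1}{726 - 22062} = \frac{1}{-21336} = - \frac{1}{21336}$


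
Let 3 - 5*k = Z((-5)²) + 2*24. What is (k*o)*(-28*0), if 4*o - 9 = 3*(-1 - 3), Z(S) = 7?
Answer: 0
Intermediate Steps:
k = -52/5 (k = ⅗ - (7 + 2*24)/5 = ⅗ - (7 + 48)/5 = ⅗ - ⅕*55 = ⅗ - 11 = -52/5 ≈ -10.400)
o = -¾ (o = 9/4 + (3*(-1 - 3))/4 = 9/4 + (3*(-4))/4 = 9/4 + (¼)*(-12) = 9/4 - 3 = -¾ ≈ -0.75000)
(k*o)*(-28*0) = (-52/5*(-¾))*(-28*0) = (39/5)*0 = 0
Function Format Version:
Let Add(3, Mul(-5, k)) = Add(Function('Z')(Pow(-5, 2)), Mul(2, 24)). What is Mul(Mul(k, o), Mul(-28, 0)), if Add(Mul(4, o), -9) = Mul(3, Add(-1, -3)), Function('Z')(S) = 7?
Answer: 0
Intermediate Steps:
k = Rational(-52, 5) (k = Add(Rational(3, 5), Mul(Rational(-1, 5), Add(7, Mul(2, 24)))) = Add(Rational(3, 5), Mul(Rational(-1, 5), Add(7, 48))) = Add(Rational(3, 5), Mul(Rational(-1, 5), 55)) = Add(Rational(3, 5), -11) = Rational(-52, 5) ≈ -10.400)
o = Rational(-3, 4) (o = Add(Rational(9, 4), Mul(Rational(1, 4), Mul(3, Add(-1, -3)))) = Add(Rational(9, 4), Mul(Rational(1, 4), Mul(3, -4))) = Add(Rational(9, 4), Mul(Rational(1, 4), -12)) = Add(Rational(9, 4), -3) = Rational(-3, 4) ≈ -0.75000)
Mul(Mul(k, o), Mul(-28, 0)) = Mul(Mul(Rational(-52, 5), Rational(-3, 4)), Mul(-28, 0)) = Mul(Rational(39, 5), 0) = 0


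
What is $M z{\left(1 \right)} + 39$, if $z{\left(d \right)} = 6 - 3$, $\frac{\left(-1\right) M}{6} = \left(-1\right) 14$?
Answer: $291$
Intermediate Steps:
$M = 84$ ($M = - 6 \left(\left(-1\right) 14\right) = \left(-6\right) \left(-14\right) = 84$)
$z{\left(d \right)} = 3$
$M z{\left(1 \right)} + 39 = 84 \cdot 3 + 39 = 252 + 39 = 291$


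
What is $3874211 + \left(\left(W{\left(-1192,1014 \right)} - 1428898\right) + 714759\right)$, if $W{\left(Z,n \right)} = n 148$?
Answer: $3310144$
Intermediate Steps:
$W{\left(Z,n \right)} = 148 n$
$3874211 + \left(\left(W{\left(-1192,1014 \right)} - 1428898\right) + 714759\right) = 3874211 + \left(\left(148 \cdot 1014 - 1428898\right) + 714759\right) = 3874211 + \left(\left(150072 - 1428898\right) + 714759\right) = 3874211 + \left(-1278826 + 714759\right) = 3874211 - 564067 = 3310144$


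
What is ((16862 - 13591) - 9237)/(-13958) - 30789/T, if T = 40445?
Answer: -94228996/282265655 ≈ -0.33383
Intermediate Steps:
((16862 - 13591) - 9237)/(-13958) - 30789/T = ((16862 - 13591) - 9237)/(-13958) - 30789/40445 = (3271 - 9237)*(-1/13958) - 30789*1/40445 = -5966*(-1/13958) - 30789/40445 = 2983/6979 - 30789/40445 = -94228996/282265655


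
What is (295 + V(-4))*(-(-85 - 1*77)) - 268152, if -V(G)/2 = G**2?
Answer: -225546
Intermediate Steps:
V(G) = -2*G**2
(295 + V(-4))*(-(-85 - 1*77)) - 268152 = (295 - 2*(-4)**2)*(-(-85 - 1*77)) - 268152 = (295 - 2*16)*(-(-85 - 77)) - 268152 = (295 - 32)*(-1*(-162)) - 268152 = 263*162 - 268152 = 42606 - 268152 = -225546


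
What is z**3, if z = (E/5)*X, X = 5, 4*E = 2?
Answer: 1/8 ≈ 0.12500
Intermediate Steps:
E = 1/2 (E = (1/4)*2 = 1/2 ≈ 0.50000)
z = 1/2 (z = ((1/2)/5)*5 = ((1/2)*(1/5))*5 = (1/10)*5 = 1/2 ≈ 0.50000)
z**3 = (1/2)**3 = 1/8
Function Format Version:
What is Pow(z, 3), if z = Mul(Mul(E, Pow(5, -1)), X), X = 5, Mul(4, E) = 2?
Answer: Rational(1, 8) ≈ 0.12500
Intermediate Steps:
E = Rational(1, 2) (E = Mul(Rational(1, 4), 2) = Rational(1, 2) ≈ 0.50000)
z = Rational(1, 2) (z = Mul(Mul(Rational(1, 2), Pow(5, -1)), 5) = Mul(Mul(Rational(1, 2), Rational(1, 5)), 5) = Mul(Rational(1, 10), 5) = Rational(1, 2) ≈ 0.50000)
Pow(z, 3) = Pow(Rational(1, 2), 3) = Rational(1, 8)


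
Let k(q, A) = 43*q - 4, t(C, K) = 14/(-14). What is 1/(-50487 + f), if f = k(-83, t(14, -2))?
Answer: -1/54060 ≈ -1.8498e-5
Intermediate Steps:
t(C, K) = -1 (t(C, K) = 14*(-1/14) = -1)
k(q, A) = -4 + 43*q
f = -3573 (f = -4 + 43*(-83) = -4 - 3569 = -3573)
1/(-50487 + f) = 1/(-50487 - 3573) = 1/(-54060) = -1/54060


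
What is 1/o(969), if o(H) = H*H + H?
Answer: 1/939930 ≈ 1.0639e-6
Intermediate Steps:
o(H) = H + H**2 (o(H) = H**2 + H = H + H**2)
1/o(969) = 1/(969*(1 + 969)) = 1/(969*970) = 1/939930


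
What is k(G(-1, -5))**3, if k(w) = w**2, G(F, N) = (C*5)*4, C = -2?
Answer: 4096000000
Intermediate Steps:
G(F, N) = -40 (G(F, N) = -2*5*4 = -10*4 = -40)
k(G(-1, -5))**3 = ((-40)**2)**3 = 1600**3 = 4096000000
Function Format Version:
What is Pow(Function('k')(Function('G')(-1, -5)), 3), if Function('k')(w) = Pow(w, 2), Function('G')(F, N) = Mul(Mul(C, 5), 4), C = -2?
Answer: 4096000000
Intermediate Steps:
Function('G')(F, N) = -40 (Function('G')(F, N) = Mul(Mul(-2, 5), 4) = Mul(-10, 4) = -40)
Pow(Function('k')(Function('G')(-1, -5)), 3) = Pow(Pow(-40, 2), 3) = Pow(1600, 3) = 4096000000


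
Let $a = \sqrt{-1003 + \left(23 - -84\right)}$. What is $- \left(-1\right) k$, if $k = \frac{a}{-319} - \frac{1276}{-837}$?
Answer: $\frac{1276}{837} - \frac{8 i \sqrt{14}}{319} \approx 1.5245 - 0.093835 i$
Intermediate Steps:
$a = 8 i \sqrt{14}$ ($a = \sqrt{-1003 + \left(23 + 84\right)} = \sqrt{-1003 + 107} = \sqrt{-896} = 8 i \sqrt{14} \approx 29.933 i$)
$k = \frac{1276}{837} - \frac{8 i \sqrt{14}}{319}$ ($k = \frac{8 i \sqrt{14}}{-319} - \frac{1276}{-837} = 8 i \sqrt{14} \left(- \frac{1}{319}\right) - - \frac{1276}{837} = - \frac{8 i \sqrt{14}}{319} + \frac{1276}{837} = \frac{1276}{837} - \frac{8 i \sqrt{14}}{319} \approx 1.5245 - 0.093835 i$)
$- \left(-1\right) k = - \left(-1\right) \left(\frac{1276}{837} - \frac{8 i \sqrt{14}}{319}\right) = - (- \frac{1276}{837} + \frac{8 i \sqrt{14}}{319}) = \frac{1276}{837} - \frac{8 i \sqrt{14}}{319}$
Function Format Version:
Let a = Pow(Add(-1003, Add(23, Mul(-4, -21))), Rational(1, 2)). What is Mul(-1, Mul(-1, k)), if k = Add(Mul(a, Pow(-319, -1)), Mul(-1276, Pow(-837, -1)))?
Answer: Add(Rational(1276, 837), Mul(Rational(-8, 319), I, Pow(14, Rational(1, 2)))) ≈ Add(1.5245, Mul(-0.093835, I))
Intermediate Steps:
a = Mul(8, I, Pow(14, Rational(1, 2))) (a = Pow(Add(-1003, Add(23, 84)), Rational(1, 2)) = Pow(Add(-1003, 107), Rational(1, 2)) = Pow(-896, Rational(1, 2)) = Mul(8, I, Pow(14, Rational(1, 2))) ≈ Mul(29.933, I))
k = Add(Rational(1276, 837), Mul(Rational(-8, 319), I, Pow(14, Rational(1, 2)))) (k = Add(Mul(Mul(8, I, Pow(14, Rational(1, 2))), Pow(-319, -1)), Mul(-1276, Pow(-837, -1))) = Add(Mul(Mul(8, I, Pow(14, Rational(1, 2))), Rational(-1, 319)), Mul(-1276, Rational(-1, 837))) = Add(Mul(Rational(-8, 319), I, Pow(14, Rational(1, 2))), Rational(1276, 837)) = Add(Rational(1276, 837), Mul(Rational(-8, 319), I, Pow(14, Rational(1, 2)))) ≈ Add(1.5245, Mul(-0.093835, I)))
Mul(-1, Mul(-1, k)) = Mul(-1, Mul(-1, Add(Rational(1276, 837), Mul(Rational(-8, 319), I, Pow(14, Rational(1, 2)))))) = Mul(-1, Add(Rational(-1276, 837), Mul(Rational(8, 319), I, Pow(14, Rational(1, 2))))) = Add(Rational(1276, 837), Mul(Rational(-8, 319), I, Pow(14, Rational(1, 2))))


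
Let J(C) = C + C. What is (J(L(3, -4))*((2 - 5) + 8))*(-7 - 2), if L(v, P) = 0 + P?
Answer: 360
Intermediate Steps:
L(v, P) = P
J(C) = 2*C
(J(L(3, -4))*((2 - 5) + 8))*(-7 - 2) = ((2*(-4))*((2 - 5) + 8))*(-7 - 2) = -8*(-3 + 8)*(-9) = -8*5*(-9) = -40*(-9) = 360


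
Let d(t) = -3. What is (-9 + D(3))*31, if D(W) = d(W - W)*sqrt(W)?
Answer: -279 - 93*sqrt(3) ≈ -440.08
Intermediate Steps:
D(W) = -3*sqrt(W)
(-9 + D(3))*31 = (-9 - 3*sqrt(3))*31 = -279 - 93*sqrt(3)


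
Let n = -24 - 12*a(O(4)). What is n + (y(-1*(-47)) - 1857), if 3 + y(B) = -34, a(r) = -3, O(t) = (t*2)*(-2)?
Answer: -1882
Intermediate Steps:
O(t) = -4*t (O(t) = (2*t)*(-2) = -4*t)
y(B) = -37 (y(B) = -3 - 34 = -37)
n = 12 (n = -24 - 12*(-3) = -24 + 36 = 12)
n + (y(-1*(-47)) - 1857) = 12 + (-37 - 1857) = 12 - 1894 = -1882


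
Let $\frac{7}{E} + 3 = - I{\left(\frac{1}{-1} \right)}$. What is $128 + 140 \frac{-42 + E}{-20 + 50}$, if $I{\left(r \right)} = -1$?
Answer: $- \frac{253}{3} \approx -84.333$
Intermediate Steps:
$E = - \frac{7}{2}$ ($E = \frac{7}{-3 - -1} = \frac{7}{-3 + 1} = \frac{7}{-2} = 7 \left(- \frac{1}{2}\right) = - \frac{7}{2} \approx -3.5$)
$128 + 140 \frac{-42 + E}{-20 + 50} = 128 + 140 \frac{-42 - \frac{7}{2}}{-20 + 50} = 128 + 140 \left(- \frac{91}{2 \cdot 30}\right) = 128 + 140 \left(\left(- \frac{91}{2}\right) \frac{1}{30}\right) = 128 + 140 \left(- \frac{91}{60}\right) = 128 - \frac{637}{3} = - \frac{253}{3}$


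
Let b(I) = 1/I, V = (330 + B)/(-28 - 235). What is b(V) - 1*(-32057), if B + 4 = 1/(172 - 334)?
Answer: 1692919621/52811 ≈ 32056.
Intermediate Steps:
B = -649/162 (B = -4 + 1/(172 - 334) = -4 + 1/(-162) = -4 - 1/162 = -649/162 ≈ -4.0062)
V = -52811/42606 (V = (330 - 649/162)/(-28 - 235) = (52811/162)/(-263) = (52811/162)*(-1/263) = -52811/42606 ≈ -1.2395)
b(V) - 1*(-32057) = 1/(-52811/42606) - 1*(-32057) = -42606/52811 + 32057 = 1692919621/52811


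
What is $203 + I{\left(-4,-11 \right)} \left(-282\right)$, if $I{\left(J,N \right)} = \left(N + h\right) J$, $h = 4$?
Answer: $-7693$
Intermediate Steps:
$I{\left(J,N \right)} = J \left(4 + N\right)$ ($I{\left(J,N \right)} = \left(N + 4\right) J = \left(4 + N\right) J = J \left(4 + N\right)$)
$203 + I{\left(-4,-11 \right)} \left(-282\right) = 203 + - 4 \left(4 - 11\right) \left(-282\right) = 203 + \left(-4\right) \left(-7\right) \left(-282\right) = 203 + 28 \left(-282\right) = 203 - 7896 = -7693$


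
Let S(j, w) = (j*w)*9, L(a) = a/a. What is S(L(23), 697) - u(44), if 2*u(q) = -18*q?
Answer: 6669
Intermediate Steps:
L(a) = 1
u(q) = -9*q (u(q) = (-18*q)/2 = -9*q)
S(j, w) = 9*j*w
S(L(23), 697) - u(44) = 9*1*697 - (-9)*44 = 6273 - 1*(-396) = 6273 + 396 = 6669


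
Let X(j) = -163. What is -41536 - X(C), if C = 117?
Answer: -41373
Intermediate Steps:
-41536 - X(C) = -41536 - 1*(-163) = -41536 + 163 = -41373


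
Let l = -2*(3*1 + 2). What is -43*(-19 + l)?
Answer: 1247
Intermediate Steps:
l = -10 (l = -2*(3 + 2) = -2*5 = -10)
-43*(-19 + l) = -43*(-19 - 10) = -43*(-29) = 1247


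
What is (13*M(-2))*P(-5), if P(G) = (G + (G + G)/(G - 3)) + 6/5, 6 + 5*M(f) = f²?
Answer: 663/50 ≈ 13.260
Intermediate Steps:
M(f) = -6/5 + f²/5
P(G) = 6/5 + G + 2*G/(-3 + G) (P(G) = (G + (2*G)/(-3 + G)) + 6*(⅕) = (G + 2*G/(-3 + G)) + 6/5 = 6/5 + G + 2*G/(-3 + G))
(13*M(-2))*P(-5) = (13*(-6/5 + (⅕)*(-2)²))*((-18 - 5 + 5*(-5)²)/(5*(-3 - 5))) = (13*(-6/5 + (⅕)*4))*((⅕)*(-18 - 5 + 5*25)/(-8)) = (13*(-6/5 + ⅘))*((⅕)*(-⅛)*(-18 - 5 + 125)) = (13*(-⅖))*((⅕)*(-⅛)*102) = -26/5*(-51/20) = 663/50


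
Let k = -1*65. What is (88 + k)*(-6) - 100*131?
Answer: -13238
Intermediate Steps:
k = -65
(88 + k)*(-6) - 100*131 = (88 - 65)*(-6) - 100*131 = 23*(-6) - 1*13100 = -138 - 13100 = -13238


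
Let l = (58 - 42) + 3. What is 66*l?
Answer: 1254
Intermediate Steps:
l = 19 (l = 16 + 3 = 19)
66*l = 66*19 = 1254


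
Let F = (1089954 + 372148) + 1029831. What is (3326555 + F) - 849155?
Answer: 4969333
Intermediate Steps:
F = 2491933 (F = 1462102 + 1029831 = 2491933)
(3326555 + F) - 849155 = (3326555 + 2491933) - 849155 = 5818488 - 849155 = 4969333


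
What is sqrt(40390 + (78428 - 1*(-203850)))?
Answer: 6*sqrt(8963) ≈ 568.04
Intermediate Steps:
sqrt(40390 + (78428 - 1*(-203850))) = sqrt(40390 + (78428 + 203850)) = sqrt(40390 + 282278) = sqrt(322668) = 6*sqrt(8963)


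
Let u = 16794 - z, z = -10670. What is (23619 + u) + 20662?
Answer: 71745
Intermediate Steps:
u = 27464 (u = 16794 - 1*(-10670) = 16794 + 10670 = 27464)
(23619 + u) + 20662 = (23619 + 27464) + 20662 = 51083 + 20662 = 71745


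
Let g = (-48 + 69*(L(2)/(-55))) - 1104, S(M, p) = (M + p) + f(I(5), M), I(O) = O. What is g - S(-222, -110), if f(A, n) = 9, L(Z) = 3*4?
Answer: -46423/55 ≈ -844.05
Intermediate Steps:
L(Z) = 12
S(M, p) = 9 + M + p (S(M, p) = (M + p) + 9 = 9 + M + p)
g = -64188/55 (g = (-48 + 69*(12/(-55))) - 1104 = (-48 + 69*(12*(-1/55))) - 1104 = (-48 + 69*(-12/55)) - 1104 = (-48 - 828/55) - 1104 = -3468/55 - 1104 = -64188/55 ≈ -1167.1)
g - S(-222, -110) = -64188/55 - (9 - 222 - 110) = -64188/55 - 1*(-323) = -64188/55 + 323 = -46423/55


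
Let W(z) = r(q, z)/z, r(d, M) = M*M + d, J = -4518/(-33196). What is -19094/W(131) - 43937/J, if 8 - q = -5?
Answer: -6265035175525/19398033 ≈ -3.2297e+5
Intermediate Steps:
q = 13 (q = 8 - 1*(-5) = 8 + 5 = 13)
J = 2259/16598 (J = -4518*(-1/33196) = 2259/16598 ≈ 0.13610)
r(d, M) = d + M**2 (r(d, M) = M**2 + d = d + M**2)
W(z) = (13 + z**2)/z
-19094/W(131) - 43937/J = -19094/(131 + 13/131) - 43937/2259/16598 = -19094/(131 + 13*(1/131)) - 43937*16598/2259 = -19094/(131 + 13/131) - 729266326/2259 = -19094/17174/131 - 729266326/2259 = -19094*131/17174 - 729266326/2259 = -1250657/8587 - 729266326/2259 = -6265035175525/19398033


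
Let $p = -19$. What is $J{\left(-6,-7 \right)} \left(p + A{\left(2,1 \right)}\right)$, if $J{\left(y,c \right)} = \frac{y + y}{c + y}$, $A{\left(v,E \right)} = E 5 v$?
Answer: $- \frac{108}{13} \approx -8.3077$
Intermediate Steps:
$A{\left(v,E \right)} = 5 E v$
$J{\left(y,c \right)} = \frac{2 y}{c + y}$
$J{\left(-6,-7 \right)} \left(p + A{\left(2,1 \right)}\right) = 2 \left(-6\right) \frac{1}{-7 - 6} \left(-19 + 5 \cdot 1 \cdot 2\right) = 2 \left(-6\right) \frac{1}{-13} \left(-19 + 10\right) = 2 \left(-6\right) \left(- \frac{1}{13}\right) \left(-9\right) = \frac{12}{13} \left(-9\right) = - \frac{108}{13}$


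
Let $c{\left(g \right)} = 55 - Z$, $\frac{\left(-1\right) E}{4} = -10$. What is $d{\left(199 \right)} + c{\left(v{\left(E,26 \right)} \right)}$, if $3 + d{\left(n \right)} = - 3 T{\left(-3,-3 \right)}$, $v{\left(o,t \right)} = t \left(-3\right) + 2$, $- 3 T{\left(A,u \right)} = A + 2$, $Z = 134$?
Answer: $-83$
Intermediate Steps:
$E = 40$ ($E = \left(-4\right) \left(-10\right) = 40$)
$T{\left(A,u \right)} = - \frac{2}{3} - \frac{A}{3}$ ($T{\left(A,u \right)} = - \frac{A + 2}{3} = - \frac{2 + A}{3} = - \frac{2}{3} - \frac{A}{3}$)
$v{\left(o,t \right)} = 2 - 3 t$ ($v{\left(o,t \right)} = - 3 t + 2 = 2 - 3 t$)
$d{\left(n \right)} = -4$ ($d{\left(n \right)} = -3 - 3 \left(- \frac{2}{3} - -1\right) = -3 - 3 \left(- \frac{2}{3} + 1\right) = -3 - 1 = -4$)
$c{\left(g \right)} = -79$ ($c{\left(g \right)} = 55 - 134 = -79$)
$d{\left(199 \right)} + c{\left(v{\left(E,26 \right)} \right)} = -4 - 79 = -83$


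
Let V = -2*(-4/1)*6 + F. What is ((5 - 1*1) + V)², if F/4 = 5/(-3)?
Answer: 18496/9 ≈ 2055.1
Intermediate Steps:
F = -20/3 (F = 4*(5/(-3)) = 4*(5*(-⅓)) = 4*(-5/3) = -20/3 ≈ -6.6667)
V = 124/3 (V = -2*(-4/1)*6 - 20/3 = -2*(-4*1)*6 - 20/3 = -(-8)*6 - 20/3 = -2*(-24) - 20/3 = 48 - 20/3 = 124/3 ≈ 41.333)
((5 - 1*1) + V)² = ((5 - 1*1) + 124/3)² = ((5 - 1) + 124/3)² = (4 + 124/3)² = (136/3)² = 18496/9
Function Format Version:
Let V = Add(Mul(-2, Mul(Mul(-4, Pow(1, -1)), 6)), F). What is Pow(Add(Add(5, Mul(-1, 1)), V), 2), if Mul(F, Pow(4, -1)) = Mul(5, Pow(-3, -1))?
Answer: Rational(18496, 9) ≈ 2055.1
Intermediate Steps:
F = Rational(-20, 3) (F = Mul(4, Mul(5, Pow(-3, -1))) = Mul(4, Mul(5, Rational(-1, 3))) = Mul(4, Rational(-5, 3)) = Rational(-20, 3) ≈ -6.6667)
V = Rational(124, 3) (V = Add(Mul(-2, Mul(Mul(-4, Pow(1, -1)), 6)), Rational(-20, 3)) = Add(Mul(-2, Mul(Mul(-4, 1), 6)), Rational(-20, 3)) = Add(Mul(-2, Mul(-4, 6)), Rational(-20, 3)) = Add(Mul(-2, -24), Rational(-20, 3)) = Add(48, Rational(-20, 3)) = Rational(124, 3) ≈ 41.333)
Pow(Add(Add(5, Mul(-1, 1)), V), 2) = Pow(Add(Add(5, Mul(-1, 1)), Rational(124, 3)), 2) = Pow(Add(Add(5, -1), Rational(124, 3)), 2) = Pow(Add(4, Rational(124, 3)), 2) = Pow(Rational(136, 3), 2) = Rational(18496, 9)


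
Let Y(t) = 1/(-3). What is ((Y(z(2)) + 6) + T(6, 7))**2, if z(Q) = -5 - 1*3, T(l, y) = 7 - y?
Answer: 289/9 ≈ 32.111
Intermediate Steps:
z(Q) = -8 (z(Q) = -5 - 3 = -8)
Y(t) = -1/3
((Y(z(2)) + 6) + T(6, 7))**2 = ((-1/3 + 6) + (7 - 1*7))**2 = (17/3 + (7 - 7))**2 = (17/3 + 0)**2 = (17/3)**2 = 289/9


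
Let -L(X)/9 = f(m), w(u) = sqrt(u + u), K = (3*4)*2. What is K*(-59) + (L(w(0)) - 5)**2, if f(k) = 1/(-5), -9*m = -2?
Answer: -35144/25 ≈ -1405.8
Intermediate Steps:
m = 2/9 (m = -1/9*(-2) = 2/9 ≈ 0.22222)
K = 24 (K = 12*2 = 24)
f(k) = -1/5
w(u) = sqrt(2)*sqrt(u) (w(u) = sqrt(2*u) = sqrt(2)*sqrt(u))
L(X) = 9/5 (L(X) = -9*(-1/5) = 9/5)
K*(-59) + (L(w(0)) - 5)**2 = 24*(-59) + (9/5 - 5)**2 = -1416 + (-16/5)**2 = -1416 + 256/25 = -35144/25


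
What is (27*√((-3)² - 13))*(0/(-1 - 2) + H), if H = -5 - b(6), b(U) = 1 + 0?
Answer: -324*I ≈ -324.0*I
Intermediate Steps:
b(U) = 1
H = -6 (H = -5 - 1*1 = -5 - 1 = -6)
(27*√((-3)² - 13))*(0/(-1 - 2) + H) = (27*√((-3)² - 13))*(0/(-1 - 2) - 6) = (27*√(9 - 13))*(0/(-3) - 6) = (27*√(-4))*(-⅓*0 - 6) = (27*(2*I))*(0 - 6) = (54*I)*(-6) = -324*I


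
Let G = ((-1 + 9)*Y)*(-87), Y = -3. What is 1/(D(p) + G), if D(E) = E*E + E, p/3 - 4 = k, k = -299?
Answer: 1/784428 ≈ 1.2748e-6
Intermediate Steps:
p = -885 (p = 12 + 3*(-299) = 12 - 897 = -885)
D(E) = E + E² (D(E) = E² + E = E + E²)
G = 2088 (G = ((-1 + 9)*(-3))*(-87) = (8*(-3))*(-87) = -24*(-87) = 2088)
1/(D(p) + G) = 1/(-885*(1 - 885) + 2088) = 1/(-885*(-884) + 2088) = 1/(782340 + 2088) = 1/784428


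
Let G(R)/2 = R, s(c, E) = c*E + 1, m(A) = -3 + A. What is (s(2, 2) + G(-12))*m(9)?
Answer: -114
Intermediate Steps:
s(c, E) = 1 + E*c (s(c, E) = E*c + 1 = 1 + E*c)
G(R) = 2*R
(s(2, 2) + G(-12))*m(9) = ((1 + 2*2) + 2*(-12))*(-3 + 9) = ((1 + 4) - 24)*6 = (5 - 24)*6 = -19*6 = -114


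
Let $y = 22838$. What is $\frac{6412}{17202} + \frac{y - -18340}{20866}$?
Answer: $\frac{210534187}{89734233} \approx 2.3462$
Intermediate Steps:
$\frac{6412}{17202} + \frac{y - -18340}{20866} = \frac{6412}{17202} + \frac{22838 - -18340}{20866} = 6412 \cdot \frac{1}{17202} + \left(22838 + 18340\right) \frac{1}{20866} = \frac{3206}{8601} + 41178 \cdot \frac{1}{20866} = \frac{3206}{8601} + \frac{20589}{10433} = \frac{210534187}{89734233}$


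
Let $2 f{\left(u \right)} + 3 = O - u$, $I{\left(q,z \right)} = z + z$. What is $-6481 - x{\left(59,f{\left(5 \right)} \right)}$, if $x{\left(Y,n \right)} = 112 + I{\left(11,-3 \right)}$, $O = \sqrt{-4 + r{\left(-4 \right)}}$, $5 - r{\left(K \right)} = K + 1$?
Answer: $-6587$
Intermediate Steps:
$r{\left(K \right)} = 4 - K$ ($r{\left(K \right)} = 5 - \left(K + 1\right) = 5 - \left(1 + K\right) = 4 - K$)
$I{\left(q,z \right)} = 2 z$
$O = 2$ ($O = \sqrt{-4 + \left(4 - -4\right)} = \sqrt{-4 + \left(4 + 4\right)} = \sqrt{-4 + 8} = \sqrt{4} = 2$)
$f{\left(u \right)} = - \frac{1}{2} - \frac{u}{2}$ ($f{\left(u \right)} = - \frac{3}{2} + \frac{2 - u}{2} = - \frac{3}{2} - \left(-1 + \frac{u}{2}\right) = - \frac{1}{2} - \frac{u}{2}$)
$x{\left(Y,n \right)} = 106$ ($x{\left(Y,n \right)} = 112 + 2 \left(-3\right) = 112 - 6 = 106$)
$-6481 - x{\left(59,f{\left(5 \right)} \right)} = -6481 - 106 = -6587$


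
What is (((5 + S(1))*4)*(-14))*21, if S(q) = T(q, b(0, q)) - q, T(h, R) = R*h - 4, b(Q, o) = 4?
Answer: -4704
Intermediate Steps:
T(h, R) = -4 + R*h
S(q) = -4 + 3*q (S(q) = (-4 + 4*q) - q = -4 + 3*q)
(((5 + S(1))*4)*(-14))*21 = (((5 + (-4 + 3*1))*4)*(-14))*21 = (((5 + (-4 + 3))*4)*(-14))*21 = (((5 - 1)*4)*(-14))*21 = ((4*4)*(-14))*21 = (16*(-14))*21 = -224*21 = -4704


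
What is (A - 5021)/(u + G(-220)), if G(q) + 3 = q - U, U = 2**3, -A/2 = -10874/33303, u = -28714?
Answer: 33438523/192791067 ≈ 0.17344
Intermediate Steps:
A = 21748/33303 (A = -(-21748)/33303 = -2*(-10874/33303) = 21748/33303 ≈ 0.65303)
U = 8
G(q) = -11 + q (G(q) = -3 + (q - 1*8) = -3 + (q - 8) = -3 + (-8 + q) = -11 + q)
(A - 5021)/(u + G(-220)) = (21748/33303 - 5021)/(-28714 + (-11 - 220)) = -167192615/(33303*(-28714 - 231)) = -167192615/33303/(-28945) = -167192615/33303*(-1/28945) = 33438523/192791067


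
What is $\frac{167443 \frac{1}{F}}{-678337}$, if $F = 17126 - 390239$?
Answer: $\frac{167443}{253096353081} \approx 6.6158 \cdot 10^{-7}$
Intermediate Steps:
$F = -373113$ ($F = 17126 - 390239 = -373113$)
$\frac{167443 \frac{1}{F}}{-678337} = \frac{167443 \frac{1}{-373113}}{-678337} = 167443 \left(- \frac{1}{373113}\right) \left(- \frac{1}{678337}\right) = \left(- \frac{167443}{373113}\right) \left(- \frac{1}{678337}\right) = \frac{167443}{253096353081}$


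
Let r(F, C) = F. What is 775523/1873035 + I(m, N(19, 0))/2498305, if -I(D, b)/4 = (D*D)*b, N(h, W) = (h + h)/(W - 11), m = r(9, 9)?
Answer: 4267096736117/10294707952485 ≈ 0.41449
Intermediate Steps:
m = 9
N(h, W) = 2*h/(-11 + W) (N(h, W) = (2*h)/(-11 + W) = 2*h/(-11 + W))
I(D, b) = -4*b*D**2 (I(D, b) = -4*D*D*b = -4*D**2*b = -4*b*D**2)
775523/1873035 + I(m, N(19, 0))/2498305 = 775523/1873035 - 4*2*19/(-11 + 0)*9**2/2498305 = 775523*(1/1873035) - 4*2*19/(-11)*81*(1/2498305) = 775523/1873035 - 4*2*19*(-1/11)*81*(1/2498305) = 775523/1873035 - 4*(-38/11)*81*(1/2498305) = 775523/1873035 + (12312/11)*(1/2498305) = 775523/1873035 + 12312/27481355 = 4267096736117/10294707952485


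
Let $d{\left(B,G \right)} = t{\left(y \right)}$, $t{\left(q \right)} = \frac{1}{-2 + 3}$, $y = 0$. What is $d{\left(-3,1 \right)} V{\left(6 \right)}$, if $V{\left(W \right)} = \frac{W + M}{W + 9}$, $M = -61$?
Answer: $- \frac{11}{3} \approx -3.6667$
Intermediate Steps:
$V{\left(W \right)} = \frac{-61 + W}{9 + W}$ ($V{\left(W \right)} = \frac{W - 61}{W + 9} = \frac{-61 + W}{9 + W}$)
$t{\left(q \right)} = 1$ ($t{\left(q \right)} = 1^{-1} = 1$)
$d{\left(B,G \right)} = 1$
$d{\left(-3,1 \right)} V{\left(6 \right)} = 1 \frac{-61 + 6}{9 + 6} = 1 \cdot \frac{1}{15} \left(-55\right) = 1 \left(- \frac{11}{3}\right) = - \frac{11}{3}$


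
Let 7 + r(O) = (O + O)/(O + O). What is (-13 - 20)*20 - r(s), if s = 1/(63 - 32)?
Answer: -654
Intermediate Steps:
s = 1/31 ≈ 0.032258
r(O) = -6 (r(O) = -7 + (O + O)/(O + O) = -7 + (2*O)/((2*O)) = -7 + (2*O)*(1/(2*O)) = -7 + 1 = -6)
(-13 - 20)*20 - r(s) = (-13 - 20)*20 - 1*(-6) = -33*20 + 6 = -660 + 6 = -654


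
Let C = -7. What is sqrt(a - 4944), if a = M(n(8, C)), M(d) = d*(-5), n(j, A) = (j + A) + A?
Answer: 3*I*sqrt(546) ≈ 70.1*I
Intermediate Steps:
n(j, A) = j + 2*A (n(j, A) = (A + j) + A = j + 2*A)
M(d) = -5*d
a = 30 (a = -5*(8 + 2*(-7)) = -5*(8 - 14) = -5*(-6) = 30)
sqrt(a - 4944) = sqrt(30 - 4944) = sqrt(-4914) = 3*I*sqrt(546)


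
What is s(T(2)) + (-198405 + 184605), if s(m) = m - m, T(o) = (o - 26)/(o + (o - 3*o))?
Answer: -13800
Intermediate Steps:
T(o) = -(-26 + o)/o (T(o) = (-26 + o)/(o - 2*o) = (-26 + o)/((-o)) = (-26 + o)*(-1/o) = -(-26 + o)/o)
s(m) = 0
s(T(2)) + (-198405 + 184605) = 0 + (-198405 + 184605) = 0 - 13800 = -13800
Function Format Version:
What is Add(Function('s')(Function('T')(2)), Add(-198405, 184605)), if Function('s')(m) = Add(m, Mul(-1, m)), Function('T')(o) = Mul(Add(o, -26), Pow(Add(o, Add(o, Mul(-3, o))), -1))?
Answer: -13800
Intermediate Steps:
Function('T')(o) = Mul(-1, Pow(o, -1), Add(-26, o)) (Function('T')(o) = Mul(Add(-26, o), Pow(Add(o, Mul(-2, o)), -1)) = Mul(Add(-26, o), Pow(Mul(-1, o), -1)) = Mul(Add(-26, o), Mul(-1, Pow(o, -1))) = Mul(-1, Pow(o, -1), Add(-26, o)))
Function('s')(m) = 0
Add(Function('s')(Function('T')(2)), Add(-198405, 184605)) = Add(0, Add(-198405, 184605)) = Add(0, -13800) = -13800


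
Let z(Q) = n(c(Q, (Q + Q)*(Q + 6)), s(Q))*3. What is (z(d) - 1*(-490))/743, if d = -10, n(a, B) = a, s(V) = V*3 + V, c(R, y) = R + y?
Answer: 700/743 ≈ 0.94213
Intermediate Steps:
s(V) = 4*V (s(V) = 3*V + V = 4*V)
z(Q) = 3*Q + 6*Q*(6 + Q) (z(Q) = (Q + (Q + Q)*(Q + 6))*3 = (Q + (2*Q)*(6 + Q))*3 = (Q + 2*Q*(6 + Q))*3 = 3*Q + 6*Q*(6 + Q))
(z(d) - 1*(-490))/743 = (3*(-10)*(13 + 2*(-10)) - 1*(-490))/743 = (3*(-10)*(13 - 20) + 490)*(1/743) = (3*(-10)*(-7) + 490)*(1/743) = (210 + 490)*(1/743) = 700*(1/743) = 700/743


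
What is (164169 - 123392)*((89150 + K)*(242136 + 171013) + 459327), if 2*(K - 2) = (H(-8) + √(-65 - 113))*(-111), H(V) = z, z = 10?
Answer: 1492610331134560 - 1870014421803*I*√178/2 ≈ 1.4926e+15 - 1.2475e+13*I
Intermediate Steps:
H(V) = 10
K = -553 - 111*I*√178/2 (K = 2 + ((10 + √(-65 - 113))*(-111))/2 = 2 + ((10 + √(-178))*(-111))/2 = 2 + ((10 + I*√178)*(-111))/2 = 2 + (-1110 - 111*I*√178)/2 = 2 + (-555 - 111*I*√178/2) = -553 - 111*I*√178/2 ≈ -553.0 - 740.46*I)
(164169 - 123392)*((89150 + K)*(242136 + 171013) + 459327) = (164169 - 123392)*((89150 + (-553 - 111*I*√178/2))*(242136 + 171013) + 459327) = 40777*((88597 - 111*I*√178/2)*413149 + 459327) = 40777*((36603761953 - 45859539*I*√178/2) + 459327) = 40777*(36604221280 - 45859539*I*√178/2) = 1492610331134560 - 1870014421803*I*√178/2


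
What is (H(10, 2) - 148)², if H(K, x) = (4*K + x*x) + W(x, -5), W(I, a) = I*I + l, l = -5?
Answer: 11025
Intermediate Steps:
W(I, a) = -5 + I² (W(I, a) = I*I - 5 = I² - 5 = -5 + I²)
H(K, x) = -5 + 2*x² + 4*K (H(K, x) = (4*K + x*x) + (-5 + x²) = (4*K + x²) + (-5 + x²) = (x² + 4*K) + (-5 + x²) = -5 + 2*x² + 4*K)
(H(10, 2) - 148)² = ((-5 + 2*2² + 4*10) - 148)² = ((-5 + 2*4 + 40) - 148)² = ((-5 + 8 + 40) - 148)² = (43 - 148)² = (-105)² = 11025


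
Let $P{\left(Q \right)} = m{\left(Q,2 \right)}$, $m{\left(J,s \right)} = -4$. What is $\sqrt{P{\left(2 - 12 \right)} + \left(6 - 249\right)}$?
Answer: $i \sqrt{247} \approx 15.716 i$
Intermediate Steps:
$P{\left(Q \right)} = -4$
$\sqrt{P{\left(2 - 12 \right)} + \left(6 - 249\right)} = \sqrt{-4 + \left(6 - 249\right)} = \sqrt{-4 - 243} = \sqrt{-247} = i \sqrt{247}$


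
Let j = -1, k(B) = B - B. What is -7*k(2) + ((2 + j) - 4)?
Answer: -3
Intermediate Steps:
k(B) = 0
-7*k(2) + ((2 + j) - 4) = -7*0 + ((2 - 1) - 4) = 0 + (1 - 4) = 0 - 3 = -3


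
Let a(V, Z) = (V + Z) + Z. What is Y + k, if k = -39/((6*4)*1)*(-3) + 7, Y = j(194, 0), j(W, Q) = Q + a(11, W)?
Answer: 3287/8 ≈ 410.88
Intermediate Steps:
a(V, Z) = V + 2*Z
j(W, Q) = 11 + Q + 2*W (j(W, Q) = Q + (11 + 2*W) = 11 + Q + 2*W)
Y = 399 (Y = 11 + 0 + 2*194 = 11 + 0 + 388 = 399)
k = 95/8 (k = -39/(24*1)*(-3) + 7 = -39/24*(-3) + 7 = -39*1/24*(-3) + 7 = -13/8*(-3) + 7 = 39/8 + 7 = 95/8 ≈ 11.875)
Y + k = 399 + 95/8 = 3287/8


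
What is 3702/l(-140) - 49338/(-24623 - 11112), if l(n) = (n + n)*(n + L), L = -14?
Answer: 32282079/22012760 ≈ 1.4665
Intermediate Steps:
l(n) = 2*n*(-14 + n) (l(n) = (n + n)*(n - 14) = (2*n)*(-14 + n) = 2*n*(-14 + n))
3702/l(-140) - 49338/(-24623 - 11112) = 3702/((2*(-140)*(-14 - 140))) - 49338/(-24623 - 11112) = 3702/((2*(-140)*(-154))) - 49338/(-35735) = 3702/43120 - 49338*(-1/35735) = 3702*(1/43120) + 49338/35735 = 1851/21560 + 49338/35735 = 32282079/22012760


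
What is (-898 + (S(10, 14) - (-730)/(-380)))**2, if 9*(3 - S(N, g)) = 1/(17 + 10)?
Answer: 68594952790849/85266756 ≈ 8.0448e+5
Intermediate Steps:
S(N, g) = 728/243 (S(N, g) = 3 - 1/(9*(17 + 10)) = 3 - 1/9/27 = 3 - 1/9*1/27 = 3 - 1/243 = 728/243)
(-898 + (S(10, 14) - (-730)/(-380)))**2 = (-898 + (728/243 - (-730)/(-380)))**2 = (-898 + (728/243 - (-730)*(-1)/380))**2 = (-898 + (728/243 - 1*73/38))**2 = (-898 + (728/243 - 73/38))**2 = (-898 + 9925/9234)**2 = (-8282207/9234)**2 = 68594952790849/85266756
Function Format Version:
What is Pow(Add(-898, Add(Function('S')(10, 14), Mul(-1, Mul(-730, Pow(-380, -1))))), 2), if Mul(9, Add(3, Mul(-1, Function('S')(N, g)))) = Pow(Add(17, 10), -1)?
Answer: Rational(68594952790849, 85266756) ≈ 8.0448e+5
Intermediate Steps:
Function('S')(N, g) = Rational(728, 243) (Function('S')(N, g) = Add(3, Mul(Rational(-1, 9), Pow(Add(17, 10), -1))) = Add(3, Mul(Rational(-1, 9), Pow(27, -1))) = Add(3, Mul(Rational(-1, 9), Rational(1, 27))) = Add(3, Rational(-1, 243)) = Rational(728, 243))
Pow(Add(-898, Add(Function('S')(10, 14), Mul(-1, Mul(-730, Pow(-380, -1))))), 2) = Pow(Add(-898, Add(Rational(728, 243), Mul(-1, Mul(-730, Pow(-380, -1))))), 2) = Pow(Add(-898, Add(Rational(728, 243), Mul(-1, Mul(-730, Rational(-1, 380))))), 2) = Pow(Add(-898, Add(Rational(728, 243), Mul(-1, Rational(73, 38)))), 2) = Pow(Add(-898, Add(Rational(728, 243), Rational(-73, 38))), 2) = Pow(Add(-898, Rational(9925, 9234)), 2) = Pow(Rational(-8282207, 9234), 2) = Rational(68594952790849, 85266756)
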